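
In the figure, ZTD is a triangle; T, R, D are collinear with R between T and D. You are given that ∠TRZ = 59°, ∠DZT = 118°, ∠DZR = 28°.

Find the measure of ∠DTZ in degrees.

∠DTZ = 31°

1. ∠DRZ = 121°  [linear pair at R on TD]
2. ∠RDZ = 31°  [△ZRD]
3. ∠TDZ = 31°  [R on ray DT]
4. ∠DTZ = 31°  [△ZTD]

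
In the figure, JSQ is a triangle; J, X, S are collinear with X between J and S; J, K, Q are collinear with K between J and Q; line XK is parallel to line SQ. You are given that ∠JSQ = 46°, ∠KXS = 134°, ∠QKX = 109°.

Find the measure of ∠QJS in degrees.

∠QJS = 63°

1. ∠JXK = 46°  [XK∥SQ, corresponding at X]
2. ∠JKX = 71°  [linear pair at K on JQ]
3. ∠KJX = 63°  [△JXK]
4. ∠QJS = 63°  [X on JS, K on JQ]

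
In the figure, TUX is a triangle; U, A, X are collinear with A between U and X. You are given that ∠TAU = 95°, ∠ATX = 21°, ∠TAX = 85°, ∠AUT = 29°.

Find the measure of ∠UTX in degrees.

∠UTX = 77°

1. ∠AXT = 74°  [△TAX]
2. ∠TUX = 29°  [A on ray UX]
3. ∠TXU = 74°  [A on ray XU]
4. ∠UTX = 77°  [△TUX]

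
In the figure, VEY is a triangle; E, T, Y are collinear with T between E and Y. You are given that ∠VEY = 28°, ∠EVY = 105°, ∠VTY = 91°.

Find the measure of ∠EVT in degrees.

∠EVT = 63°

1. ∠TEV = 28°  [T on ray EY]
2. ∠ETV = 89°  [linear pair at T on EY]
3. ∠EVT = 63°  [△VET]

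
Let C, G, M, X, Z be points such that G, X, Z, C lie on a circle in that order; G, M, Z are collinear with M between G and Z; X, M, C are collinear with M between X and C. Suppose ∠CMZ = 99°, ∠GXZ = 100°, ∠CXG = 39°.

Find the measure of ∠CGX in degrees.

∠CGX = 103°

1. ∠CMG = 81°  [linear pair at M on GZ]
2. ∠GCZ = 80°  [cyclic GXZC, opposite ∠X+∠C]
3. ∠CZG = 39°  [same arc GC]
4. ∠CGZ = 61°  [△GZC]
5. ∠GCX = 38°  [△GMC]
6. ∠CGX = 103°  [△GXC]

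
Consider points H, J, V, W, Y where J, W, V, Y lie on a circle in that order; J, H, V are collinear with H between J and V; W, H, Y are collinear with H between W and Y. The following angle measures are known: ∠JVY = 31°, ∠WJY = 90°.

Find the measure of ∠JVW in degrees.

1. ∠JWY = 31°  [same arc JY]
2. ∠JYW = 59°  [△JWY]
3. ∠JVW = 59°  [same arc JW]

∠JVW = 59°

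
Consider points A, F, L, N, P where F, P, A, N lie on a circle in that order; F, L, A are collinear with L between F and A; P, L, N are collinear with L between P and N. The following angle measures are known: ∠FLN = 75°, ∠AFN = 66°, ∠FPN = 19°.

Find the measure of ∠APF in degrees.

∠APF = 85°

1. ∠ALP = 75°  [vertical angles at L]
2. ∠APN = 66°  [same arc AN]
3. ∠FLP = 105°  [linear pair at L on FA]
4. ∠FAP = 39°  [△PLA]
5. ∠AFP = 56°  [△FLP]
6. ∠APF = 85°  [△FPA]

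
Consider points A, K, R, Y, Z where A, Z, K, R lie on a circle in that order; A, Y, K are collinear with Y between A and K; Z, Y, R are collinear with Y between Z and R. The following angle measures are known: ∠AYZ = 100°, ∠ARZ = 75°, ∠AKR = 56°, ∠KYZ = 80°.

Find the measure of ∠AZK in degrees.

∠AZK = 81°

1. ∠AKZ = 75°  [same arc AZ]
2. ∠AZR = 56°  [same arc AR]
3. ∠KAZ = 24°  [△AYZ]
4. ∠AZK = 81°  [△AZK]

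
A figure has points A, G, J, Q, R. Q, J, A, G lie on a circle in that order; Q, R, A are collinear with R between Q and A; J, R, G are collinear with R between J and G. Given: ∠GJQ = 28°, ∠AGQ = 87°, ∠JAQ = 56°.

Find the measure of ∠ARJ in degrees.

∠ARJ = 59°

1. ∠GAQ = 28°  [same arc QG]
2. ∠AQG = 65°  [△QAG]
3. ∠AJG = 65°  [same arc AG]
4. ∠ARJ = 59°  [△JRA]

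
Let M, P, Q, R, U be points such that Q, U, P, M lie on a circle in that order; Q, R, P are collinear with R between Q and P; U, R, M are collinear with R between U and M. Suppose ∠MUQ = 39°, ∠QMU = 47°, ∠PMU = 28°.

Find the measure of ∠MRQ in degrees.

1. ∠MPQ = 39°  [same arc QM]
2. ∠MRP = 113°  [△PRM]
3. ∠MRQ = 67°  [linear pair at R on QP]

∠MRQ = 67°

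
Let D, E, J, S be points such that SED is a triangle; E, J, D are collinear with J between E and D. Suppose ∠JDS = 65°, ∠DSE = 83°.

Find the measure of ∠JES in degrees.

1. ∠EDS = 65°  [J on ray DE]
2. ∠DES = 32°  [△SED]
3. ∠JES = 32°  [J on ray ED]

∠JES = 32°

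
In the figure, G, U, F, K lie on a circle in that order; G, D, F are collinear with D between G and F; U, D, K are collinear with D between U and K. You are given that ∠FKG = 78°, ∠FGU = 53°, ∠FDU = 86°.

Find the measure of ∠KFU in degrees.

∠KFU = 58°

1. ∠FUG = 102°  [cyclic GUFK, opposite ∠U+∠K]
2. ∠FKU = 53°  [same arc UF]
3. ∠GFU = 25°  [△GUF]
4. ∠FUK = 69°  [△UDF]
5. ∠KFU = 58°  [△UFK]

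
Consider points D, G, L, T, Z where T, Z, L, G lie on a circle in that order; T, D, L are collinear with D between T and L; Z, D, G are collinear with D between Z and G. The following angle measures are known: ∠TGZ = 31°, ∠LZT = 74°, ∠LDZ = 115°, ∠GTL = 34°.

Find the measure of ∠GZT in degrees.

∠GZT = 40°

1. ∠TLZ = 31°  [same arc TZ]
2. ∠LTZ = 75°  [△TZL]
3. ∠TDZ = 65°  [linear pair at D on TL]
4. ∠GZT = 40°  [△TDZ]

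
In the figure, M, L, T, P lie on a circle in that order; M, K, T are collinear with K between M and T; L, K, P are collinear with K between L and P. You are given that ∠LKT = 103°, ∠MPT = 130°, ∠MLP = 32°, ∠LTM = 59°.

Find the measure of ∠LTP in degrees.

1. ∠MKP = 103°  [vertical angles at K]
2. ∠PLT = 18°  [△LKT]
3. ∠MTP = 32°  [same arc MP]
4. ∠PKT = 77°  [linear pair at K on MT]
5. ∠LPT = 71°  [△TKP]
6. ∠LTP = 91°  [△LTP]

∠LTP = 91°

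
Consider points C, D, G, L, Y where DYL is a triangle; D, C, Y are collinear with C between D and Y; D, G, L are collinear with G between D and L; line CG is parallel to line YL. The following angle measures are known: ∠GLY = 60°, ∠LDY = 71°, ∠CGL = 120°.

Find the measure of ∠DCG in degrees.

∠DCG = 49°

1. ∠DLY = 60°  [G on ray LD]
2. ∠DYL = 49°  [△DYL]
3. ∠DCG = 49°  [CG∥YL, corresponding at C]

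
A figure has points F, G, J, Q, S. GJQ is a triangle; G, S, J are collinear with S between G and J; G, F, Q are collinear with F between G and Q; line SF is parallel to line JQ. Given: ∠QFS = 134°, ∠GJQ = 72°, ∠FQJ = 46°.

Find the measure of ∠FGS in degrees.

1. ∠GFS = 46°  [linear pair at F on GQ]
2. ∠FSG = 72°  [SF∥JQ, corresponding at S]
3. ∠FGS = 62°  [△GSF]

∠FGS = 62°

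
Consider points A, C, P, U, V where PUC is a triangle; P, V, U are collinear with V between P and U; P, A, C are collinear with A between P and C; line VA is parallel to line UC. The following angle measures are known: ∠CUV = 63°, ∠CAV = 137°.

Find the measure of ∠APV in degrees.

1. ∠CUP = 63°  [V on ray UP]
2. ∠PAV = 43°  [linear pair at A on PC]
3. ∠AVP = 63°  [VA∥UC, corresponding at V]
4. ∠APV = 74°  [△PVA]

∠APV = 74°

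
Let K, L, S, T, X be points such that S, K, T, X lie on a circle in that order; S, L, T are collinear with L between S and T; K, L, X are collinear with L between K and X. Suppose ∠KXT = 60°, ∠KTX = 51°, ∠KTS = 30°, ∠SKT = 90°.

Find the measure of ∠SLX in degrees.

1. ∠TKX = 69°  [△KTX]
2. ∠KXS = 30°  [same arc SK]
3. ∠TSX = 69°  [same arc TX]
4. ∠SLX = 81°  [△SLX]

∠SLX = 81°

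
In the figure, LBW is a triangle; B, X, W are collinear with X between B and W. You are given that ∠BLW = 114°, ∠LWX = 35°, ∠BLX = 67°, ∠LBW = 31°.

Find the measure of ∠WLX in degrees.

∠WLX = 47°

1. ∠LBX = 31°  [X on ray BW]
2. ∠BXL = 82°  [△LBX]
3. ∠LXW = 98°  [linear pair at X on BW]
4. ∠WLX = 47°  [△LXW]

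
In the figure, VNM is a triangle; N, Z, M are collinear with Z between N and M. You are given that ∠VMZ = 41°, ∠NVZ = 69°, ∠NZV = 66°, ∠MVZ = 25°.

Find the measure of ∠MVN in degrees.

∠MVN = 94°

1. ∠NMV = 41°  [Z on ray MN]
2. ∠VNZ = 45°  [△VNZ]
3. ∠MNV = 45°  [Z on ray NM]
4. ∠MVN = 94°  [△VNM]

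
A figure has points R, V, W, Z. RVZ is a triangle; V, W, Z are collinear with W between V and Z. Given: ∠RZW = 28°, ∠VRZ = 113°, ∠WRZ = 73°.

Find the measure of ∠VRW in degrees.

1. ∠RWZ = 79°  [△RWZ]
2. ∠RZV = 28°  [W on ray ZV]
3. ∠RVZ = 39°  [△RVZ]
4. ∠RWV = 101°  [linear pair at W on VZ]
5. ∠RVW = 39°  [W on ray VZ]
6. ∠VRW = 40°  [△RVW]

∠VRW = 40°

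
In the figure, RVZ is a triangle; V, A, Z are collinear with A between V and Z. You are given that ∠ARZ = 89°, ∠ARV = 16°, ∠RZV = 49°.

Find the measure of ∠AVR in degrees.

∠AVR = 26°

1. ∠AZR = 49°  [A on ray ZV]
2. ∠RAZ = 42°  [△RAZ]
3. ∠RAV = 138°  [linear pair at A on VZ]
4. ∠AVR = 26°  [△RVA]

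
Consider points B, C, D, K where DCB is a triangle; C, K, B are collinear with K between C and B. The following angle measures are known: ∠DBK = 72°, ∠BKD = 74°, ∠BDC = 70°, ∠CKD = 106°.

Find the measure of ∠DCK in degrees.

∠DCK = 38°

1. ∠CBD = 72°  [K on ray BC]
2. ∠BCD = 38°  [△DCB]
3. ∠DCK = 38°  [K on ray CB]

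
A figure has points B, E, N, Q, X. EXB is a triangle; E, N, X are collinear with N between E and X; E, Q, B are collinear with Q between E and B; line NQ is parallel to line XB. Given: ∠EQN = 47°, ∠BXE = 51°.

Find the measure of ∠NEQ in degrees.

∠NEQ = 82°

1. ∠EBX = 47°  [NQ∥XB, corresponding at Q]
2. ∠BEX = 82°  [△EXB]
3. ∠NEQ = 82°  [N on EX, Q on EB]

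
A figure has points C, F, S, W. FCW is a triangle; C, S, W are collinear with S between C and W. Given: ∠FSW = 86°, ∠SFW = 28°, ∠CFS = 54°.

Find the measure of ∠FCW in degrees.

∠FCW = 32°

1. ∠CSF = 94°  [linear pair at S on CW]
2. ∠FCS = 32°  [△FCS]
3. ∠FCW = 32°  [S on ray CW]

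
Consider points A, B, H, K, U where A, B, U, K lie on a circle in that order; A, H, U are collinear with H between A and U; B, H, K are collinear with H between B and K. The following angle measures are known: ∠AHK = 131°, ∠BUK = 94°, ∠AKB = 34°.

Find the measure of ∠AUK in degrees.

∠AUK = 60°

1. ∠BAK = 86°  [cyclic ABUK, opposite ∠A+∠U]
2. ∠ABK = 60°  [△ABK]
3. ∠AUK = 60°  [same arc AK]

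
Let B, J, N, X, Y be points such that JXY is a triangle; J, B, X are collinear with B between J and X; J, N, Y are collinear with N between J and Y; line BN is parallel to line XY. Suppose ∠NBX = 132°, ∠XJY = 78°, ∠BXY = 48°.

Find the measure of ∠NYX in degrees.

∠NYX = 54°

1. ∠JXY = 48°  [B on ray XJ]
2. ∠JYX = 54°  [△JXY]
3. ∠NYX = 54°  [N on ray YJ]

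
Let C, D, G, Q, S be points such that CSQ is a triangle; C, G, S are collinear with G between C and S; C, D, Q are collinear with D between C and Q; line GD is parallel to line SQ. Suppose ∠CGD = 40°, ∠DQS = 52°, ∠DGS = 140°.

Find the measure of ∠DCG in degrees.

1. ∠CSQ = 40°  [GD∥SQ, corresponding at G]
2. ∠CQS = 52°  [D on ray QC]
3. ∠QCS = 88°  [△CSQ]
4. ∠DCG = 88°  [G on CS, D on CQ]

∠DCG = 88°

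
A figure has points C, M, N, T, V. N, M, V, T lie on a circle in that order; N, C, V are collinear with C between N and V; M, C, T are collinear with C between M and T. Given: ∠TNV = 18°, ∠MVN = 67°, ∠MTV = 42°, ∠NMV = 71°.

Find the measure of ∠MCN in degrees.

1. ∠TMV = 18°  [same arc VT]
2. ∠MCV = 95°  [△MCV]
3. ∠MCN = 85°  [linear pair at C on NV]

∠MCN = 85°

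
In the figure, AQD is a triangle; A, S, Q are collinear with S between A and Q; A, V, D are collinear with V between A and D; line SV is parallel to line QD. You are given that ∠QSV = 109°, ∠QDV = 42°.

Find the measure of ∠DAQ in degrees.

∠DAQ = 67°

1. ∠ASV = 71°  [linear pair at S on AQ]
2. ∠ADQ = 42°  [V on ray DA]
3. ∠AQD = 71°  [SV∥QD, corresponding at S]
4. ∠DAQ = 67°  [△AQD]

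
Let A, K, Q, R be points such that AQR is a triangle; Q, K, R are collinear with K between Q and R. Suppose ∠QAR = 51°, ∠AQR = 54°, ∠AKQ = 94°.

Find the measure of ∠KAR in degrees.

∠KAR = 19°

1. ∠ARQ = 75°  [△AQR]
2. ∠AKR = 86°  [linear pair at K on QR]
3. ∠ARK = 75°  [K on ray RQ]
4. ∠KAR = 19°  [△AKR]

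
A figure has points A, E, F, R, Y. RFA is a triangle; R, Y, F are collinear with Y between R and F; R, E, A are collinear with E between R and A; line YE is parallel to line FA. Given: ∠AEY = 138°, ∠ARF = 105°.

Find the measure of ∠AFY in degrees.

1. ∠REY = 42°  [linear pair at E on RA]
2. ∠ERY = 105°  [Y on RF, E on RA]
3. ∠EYR = 33°  [△RYE]
4. ∠EYF = 147°  [linear pair at Y on RF]
5. ∠AFY = 33°  [YE∥FA, co-interior at F–Y]

∠AFY = 33°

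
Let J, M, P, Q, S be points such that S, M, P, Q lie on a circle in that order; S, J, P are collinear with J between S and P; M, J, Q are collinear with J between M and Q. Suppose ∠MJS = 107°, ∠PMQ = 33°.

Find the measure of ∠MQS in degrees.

∠MQS = 74°

1. ∠PJQ = 107°  [vertical angles at J]
2. ∠PSQ = 33°  [same arc PQ]
3. ∠QJS = 73°  [linear pair at J on SP]
4. ∠MQS = 74°  [△SJQ]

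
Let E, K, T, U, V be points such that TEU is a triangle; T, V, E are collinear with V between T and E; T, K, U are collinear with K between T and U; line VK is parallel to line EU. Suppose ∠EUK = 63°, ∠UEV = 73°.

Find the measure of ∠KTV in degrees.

∠KTV = 44°

1. ∠EUT = 63°  [K on ray UT]
2. ∠TEU = 73°  [V on ray ET]
3. ∠ETU = 44°  [△TEU]
4. ∠KTV = 44°  [V on TE, K on TU]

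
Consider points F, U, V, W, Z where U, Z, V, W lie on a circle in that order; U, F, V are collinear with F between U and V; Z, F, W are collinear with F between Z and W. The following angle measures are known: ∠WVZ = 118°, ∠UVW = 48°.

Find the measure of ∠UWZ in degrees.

∠UWZ = 70°

1. ∠WUZ = 62°  [cyclic UZVW, opposite ∠U+∠V]
2. ∠UZW = 48°  [same arc UW]
3. ∠UWZ = 70°  [△UZW]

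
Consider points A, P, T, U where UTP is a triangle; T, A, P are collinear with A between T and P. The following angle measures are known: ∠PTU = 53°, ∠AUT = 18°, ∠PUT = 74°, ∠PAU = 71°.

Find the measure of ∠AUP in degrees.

1. ∠TPU = 53°  [△UTP]
2. ∠APU = 53°  [A on ray PT]
3. ∠AUP = 56°  [△UAP]

∠AUP = 56°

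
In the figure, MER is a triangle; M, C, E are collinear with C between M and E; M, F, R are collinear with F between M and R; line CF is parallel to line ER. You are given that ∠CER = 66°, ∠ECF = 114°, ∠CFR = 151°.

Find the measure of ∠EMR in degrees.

∠EMR = 85°

1. ∠FCM = 66°  [linear pair at C on ME]
2. ∠CFM = 29°  [linear pair at F on MR]
3. ∠CMF = 85°  [△MCF]
4. ∠EMR = 85°  [C on ME, F on MR]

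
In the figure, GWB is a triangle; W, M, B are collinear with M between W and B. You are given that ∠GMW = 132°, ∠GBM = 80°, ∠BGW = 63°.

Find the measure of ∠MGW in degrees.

∠MGW = 11°

1. ∠GBW = 80°  [M on ray BW]
2. ∠BWG = 37°  [△GWB]
3. ∠GWM = 37°  [M on ray WB]
4. ∠MGW = 11°  [△GWM]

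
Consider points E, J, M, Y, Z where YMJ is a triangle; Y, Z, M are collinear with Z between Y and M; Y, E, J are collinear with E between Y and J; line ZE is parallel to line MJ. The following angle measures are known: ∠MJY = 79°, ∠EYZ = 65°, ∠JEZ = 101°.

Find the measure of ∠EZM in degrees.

1. ∠YEZ = 79°  [ZE∥MJ, corresponding at E]
2. ∠EZY = 36°  [△YZE]
3. ∠EZM = 144°  [linear pair at Z on YM]

∠EZM = 144°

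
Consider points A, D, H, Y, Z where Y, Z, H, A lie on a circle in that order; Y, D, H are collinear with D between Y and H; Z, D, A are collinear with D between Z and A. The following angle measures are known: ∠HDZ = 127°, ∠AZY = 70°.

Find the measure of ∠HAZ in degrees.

1. ∠ADY = 127°  [vertical angles at D]
2. ∠AHY = 70°  [same arc YA]
3. ∠ADH = 53°  [linear pair at D on YH]
4. ∠HAZ = 57°  [△HDA]

∠HAZ = 57°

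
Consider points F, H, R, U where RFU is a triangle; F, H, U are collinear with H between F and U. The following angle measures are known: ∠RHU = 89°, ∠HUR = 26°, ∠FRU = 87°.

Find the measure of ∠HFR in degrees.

∠HFR = 67°

1. ∠FUR = 26°  [H on ray UF]
2. ∠RFU = 67°  [△RFU]
3. ∠HFR = 67°  [H on ray FU]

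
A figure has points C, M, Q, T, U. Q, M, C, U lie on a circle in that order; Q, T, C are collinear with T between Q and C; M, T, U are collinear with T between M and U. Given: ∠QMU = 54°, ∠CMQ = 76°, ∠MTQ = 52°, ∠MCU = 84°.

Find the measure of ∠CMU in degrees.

1. ∠CQM = 74°  [△QTM]
2. ∠MCQ = 30°  [△QMC]
3. ∠CTM = 128°  [linear pair at T on QC]
4. ∠CMU = 22°  [△MTC]

∠CMU = 22°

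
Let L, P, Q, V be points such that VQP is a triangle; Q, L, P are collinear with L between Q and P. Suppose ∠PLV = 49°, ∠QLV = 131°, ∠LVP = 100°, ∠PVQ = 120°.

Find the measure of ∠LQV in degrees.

1. ∠LPV = 31°  [△VLP]
2. ∠QPV = 31°  [L on ray PQ]
3. ∠PQV = 29°  [△VQP]
4. ∠LQV = 29°  [L on ray QP]

∠LQV = 29°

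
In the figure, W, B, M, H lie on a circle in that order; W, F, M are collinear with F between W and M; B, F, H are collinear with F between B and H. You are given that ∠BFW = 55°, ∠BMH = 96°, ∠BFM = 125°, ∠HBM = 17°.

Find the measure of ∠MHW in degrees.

1. ∠HFM = 55°  [vertical angles at F]
2. ∠BHM = 67°  [△BMH]
3. ∠HWM = 17°  [same arc MH]
4. ∠HMW = 58°  [△MFH]
5. ∠MHW = 105°  [△WMH]

∠MHW = 105°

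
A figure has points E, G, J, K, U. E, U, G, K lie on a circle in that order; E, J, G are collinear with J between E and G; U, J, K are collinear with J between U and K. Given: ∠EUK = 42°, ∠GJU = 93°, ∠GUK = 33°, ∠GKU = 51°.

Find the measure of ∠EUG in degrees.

1. ∠EGU = 54°  [△UJG]
2. ∠GEU = 51°  [same arc UG]
3. ∠EUG = 75°  [△EUG]

∠EUG = 75°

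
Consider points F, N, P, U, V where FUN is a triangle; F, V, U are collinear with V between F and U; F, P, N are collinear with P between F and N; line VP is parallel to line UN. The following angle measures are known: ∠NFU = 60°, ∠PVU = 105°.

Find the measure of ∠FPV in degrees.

∠FPV = 45°

1. ∠PFV = 60°  [V on FU, P on FN]
2. ∠FVP = 75°  [linear pair at V on FU]
3. ∠FPV = 45°  [△FVP]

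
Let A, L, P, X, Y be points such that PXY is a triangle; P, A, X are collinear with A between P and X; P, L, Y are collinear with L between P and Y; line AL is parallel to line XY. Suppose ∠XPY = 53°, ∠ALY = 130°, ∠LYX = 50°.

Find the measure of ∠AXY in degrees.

1. ∠PYX = 50°  [L on ray YP]
2. ∠PXY = 77°  [△PXY]
3. ∠AXY = 77°  [A on ray XP]

∠AXY = 77°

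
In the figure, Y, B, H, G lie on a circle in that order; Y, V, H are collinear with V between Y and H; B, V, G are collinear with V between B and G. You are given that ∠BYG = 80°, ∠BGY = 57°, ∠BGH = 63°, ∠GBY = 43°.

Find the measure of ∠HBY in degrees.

∠HBY = 60°

1. ∠BHY = 57°  [same arc YB]
2. ∠BYH = 63°  [same arc BH]
3. ∠HBY = 60°  [△YBH]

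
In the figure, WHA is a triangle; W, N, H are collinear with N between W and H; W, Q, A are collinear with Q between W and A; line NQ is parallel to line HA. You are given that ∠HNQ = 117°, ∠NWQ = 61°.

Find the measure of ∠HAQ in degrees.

1. ∠QNW = 63°  [linear pair at N on WH]
2. ∠NQW = 56°  [△WNQ]
3. ∠AQN = 124°  [linear pair at Q on WA]
4. ∠HAQ = 56°  [NQ∥HA, co-interior at A–Q]

∠HAQ = 56°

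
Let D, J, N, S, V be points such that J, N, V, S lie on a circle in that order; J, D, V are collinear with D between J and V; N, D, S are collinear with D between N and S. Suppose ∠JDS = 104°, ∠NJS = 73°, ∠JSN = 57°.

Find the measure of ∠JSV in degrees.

1. ∠SJV = 19°  [△JDS]
2. ∠JNS = 50°  [△JNS]
3. ∠JVS = 50°  [same arc JS]
4. ∠JSV = 111°  [△JVS]

∠JSV = 111°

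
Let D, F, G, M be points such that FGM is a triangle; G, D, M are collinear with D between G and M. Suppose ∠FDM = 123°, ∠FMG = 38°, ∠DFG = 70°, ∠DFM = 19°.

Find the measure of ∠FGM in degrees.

1. ∠FDG = 57°  [linear pair at D on GM]
2. ∠DGF = 53°  [△FGD]
3. ∠FGM = 53°  [D on ray GM]

∠FGM = 53°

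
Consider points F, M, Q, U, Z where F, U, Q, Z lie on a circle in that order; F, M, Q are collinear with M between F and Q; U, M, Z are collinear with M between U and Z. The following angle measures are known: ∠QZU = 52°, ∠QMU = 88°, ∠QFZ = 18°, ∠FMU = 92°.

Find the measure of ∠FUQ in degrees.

1. ∠QFU = 52°  [same arc UQ]
2. ∠QUZ = 18°  [same arc QZ]
3. ∠FQU = 74°  [△UMQ]
4. ∠FUQ = 54°  [△FUQ]

∠FUQ = 54°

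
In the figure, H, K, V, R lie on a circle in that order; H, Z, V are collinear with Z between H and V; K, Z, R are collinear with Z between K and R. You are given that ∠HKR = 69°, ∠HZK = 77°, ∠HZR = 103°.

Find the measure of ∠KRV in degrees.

∠KRV = 34°

1. ∠HVR = 69°  [same arc HR]
2. ∠RZV = 77°  [vertical angles at Z]
3. ∠KRV = 34°  [△VZR]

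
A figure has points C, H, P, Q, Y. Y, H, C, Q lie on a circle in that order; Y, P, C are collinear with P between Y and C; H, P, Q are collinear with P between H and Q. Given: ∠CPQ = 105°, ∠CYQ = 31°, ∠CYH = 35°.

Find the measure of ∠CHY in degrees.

∠CHY = 71°

1. ∠HPY = 105°  [vertical angles at P]
2. ∠CHQ = 31°  [same arc CQ]
3. ∠CPH = 75°  [linear pair at P on YC]
4. ∠HCY = 74°  [△HPC]
5. ∠CHY = 71°  [△YHC]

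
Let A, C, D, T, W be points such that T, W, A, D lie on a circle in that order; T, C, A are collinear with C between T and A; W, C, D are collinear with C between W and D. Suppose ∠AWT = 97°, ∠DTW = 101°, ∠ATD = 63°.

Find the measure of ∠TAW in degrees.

1. ∠DAW = 79°  [cyclic TWAD, opposite ∠T+∠A]
2. ∠AWD = 63°  [same arc AD]
3. ∠ADW = 38°  [△WAD]
4. ∠ATW = 38°  [same arc WA]
5. ∠TAW = 45°  [△TWA]

∠TAW = 45°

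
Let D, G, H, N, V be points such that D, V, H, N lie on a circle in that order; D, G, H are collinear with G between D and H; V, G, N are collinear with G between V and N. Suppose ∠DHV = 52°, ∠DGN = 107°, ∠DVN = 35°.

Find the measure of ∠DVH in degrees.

1. ∠DNV = 52°  [same arc DV]
2. ∠HDN = 21°  [△DGN]
3. ∠DHN = 35°  [same arc DN]
4. ∠DNH = 124°  [△DHN]
5. ∠DVH = 56°  [cyclic DVHN, opposite ∠V+∠N]

∠DVH = 56°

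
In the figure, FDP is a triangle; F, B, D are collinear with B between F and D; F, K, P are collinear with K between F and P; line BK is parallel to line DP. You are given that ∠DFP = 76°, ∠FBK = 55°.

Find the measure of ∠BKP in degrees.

∠BKP = 131°

1. ∠BFK = 76°  [B on FD, K on FP]
2. ∠BKF = 49°  [△FBK]
3. ∠BKP = 131°  [linear pair at K on FP]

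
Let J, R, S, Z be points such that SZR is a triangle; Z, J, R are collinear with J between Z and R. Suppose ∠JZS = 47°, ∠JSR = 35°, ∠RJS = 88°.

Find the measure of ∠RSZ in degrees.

∠RSZ = 76°

1. ∠RZS = 47°  [J on ray ZR]
2. ∠JRS = 57°  [△SJR]
3. ∠SRZ = 57°  [J on ray RZ]
4. ∠RSZ = 76°  [△SZR]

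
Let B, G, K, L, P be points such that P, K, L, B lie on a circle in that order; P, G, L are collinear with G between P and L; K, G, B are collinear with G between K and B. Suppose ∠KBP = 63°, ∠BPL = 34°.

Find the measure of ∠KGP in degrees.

∠KGP = 97°

1. ∠KLP = 63°  [same arc PK]
2. ∠BKL = 34°  [same arc LB]
3. ∠KGL = 83°  [△KGL]
4. ∠KGP = 97°  [linear pair at G on PL]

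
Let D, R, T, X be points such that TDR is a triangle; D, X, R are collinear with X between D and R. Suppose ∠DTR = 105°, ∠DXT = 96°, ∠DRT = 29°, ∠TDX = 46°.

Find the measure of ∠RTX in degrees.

∠RTX = 67°

1. ∠RXT = 84°  [linear pair at X on DR]
2. ∠TRX = 29°  [X on ray RD]
3. ∠RTX = 67°  [△TXR]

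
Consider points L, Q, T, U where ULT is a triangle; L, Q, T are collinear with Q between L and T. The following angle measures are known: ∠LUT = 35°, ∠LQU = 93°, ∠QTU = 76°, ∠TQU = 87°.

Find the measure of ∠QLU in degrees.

1. ∠LTU = 76°  [Q on ray TL]
2. ∠TLU = 69°  [△ULT]
3. ∠QLU = 69°  [Q on ray LT]

∠QLU = 69°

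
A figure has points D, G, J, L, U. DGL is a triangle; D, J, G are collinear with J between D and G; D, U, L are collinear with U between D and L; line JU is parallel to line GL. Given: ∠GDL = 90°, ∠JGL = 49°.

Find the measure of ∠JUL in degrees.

∠JUL = 139°

1. ∠DGL = 49°  [J on ray GD]
2. ∠DLG = 41°  [△DGL]
3. ∠DUJ = 41°  [JU∥GL, corresponding at U]
4. ∠JUL = 139°  [linear pair at U on DL]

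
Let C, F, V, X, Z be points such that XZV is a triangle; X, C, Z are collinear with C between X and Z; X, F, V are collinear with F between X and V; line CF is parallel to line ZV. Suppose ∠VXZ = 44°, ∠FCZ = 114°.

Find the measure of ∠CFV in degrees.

1. ∠CXF = 44°  [C on XZ, F on XV]
2. ∠FCX = 66°  [linear pair at C on XZ]
3. ∠CFX = 70°  [△XCF]
4. ∠CFV = 110°  [linear pair at F on XV]

∠CFV = 110°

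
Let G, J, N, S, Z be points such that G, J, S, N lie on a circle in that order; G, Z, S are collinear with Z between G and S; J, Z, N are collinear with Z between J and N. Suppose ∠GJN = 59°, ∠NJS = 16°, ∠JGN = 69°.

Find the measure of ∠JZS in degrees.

∠JZS = 112°

1. ∠GNJ = 52°  [△GJN]
2. ∠GSJ = 52°  [same arc GJ]
3. ∠JZS = 112°  [△JZS]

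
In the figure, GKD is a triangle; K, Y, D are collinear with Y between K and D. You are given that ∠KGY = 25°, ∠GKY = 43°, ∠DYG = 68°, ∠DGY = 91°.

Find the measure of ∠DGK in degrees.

∠DGK = 116°

1. ∠DKG = 43°  [Y on ray KD]
2. ∠GDY = 21°  [△GYD]
3. ∠GDK = 21°  [Y on ray DK]
4. ∠DGK = 116°  [△GKD]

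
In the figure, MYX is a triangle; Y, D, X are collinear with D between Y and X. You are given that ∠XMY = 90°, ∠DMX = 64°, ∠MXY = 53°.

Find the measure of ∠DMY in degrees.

∠DMY = 26°

1. ∠MYX = 37°  [△MYX]
2. ∠DXM = 53°  [D on ray XY]
3. ∠DYM = 37°  [D on ray YX]
4. ∠MDX = 63°  [△MDX]
5. ∠MDY = 117°  [linear pair at D on YX]
6. ∠DMY = 26°  [△MYD]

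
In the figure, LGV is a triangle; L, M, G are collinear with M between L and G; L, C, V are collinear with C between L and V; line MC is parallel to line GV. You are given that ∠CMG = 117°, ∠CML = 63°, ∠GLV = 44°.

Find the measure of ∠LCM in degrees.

1. ∠LGV = 63°  [MC∥GV, corresponding at M]
2. ∠GVL = 73°  [△LGV]
3. ∠LCM = 73°  [MC∥GV, corresponding at C]

∠LCM = 73°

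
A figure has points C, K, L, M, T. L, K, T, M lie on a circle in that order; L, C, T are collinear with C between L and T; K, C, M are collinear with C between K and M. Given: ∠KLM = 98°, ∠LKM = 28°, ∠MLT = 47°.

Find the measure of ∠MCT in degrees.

1. ∠KTM = 82°  [cyclic LKTM, opposite ∠L+∠T]
2. ∠LTM = 28°  [same arc LM]
3. ∠MKT = 47°  [same arc TM]
4. ∠KMT = 51°  [△KTM]
5. ∠MCT = 101°  [△TCM]

∠MCT = 101°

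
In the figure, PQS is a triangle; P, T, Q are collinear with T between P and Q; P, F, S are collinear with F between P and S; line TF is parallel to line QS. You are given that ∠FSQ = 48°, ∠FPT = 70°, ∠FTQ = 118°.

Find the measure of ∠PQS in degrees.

∠PQS = 62°

1. ∠PSQ = 48°  [F on ray SP]
2. ∠QPS = 70°  [T on PQ, F on PS]
3. ∠PQS = 62°  [△PQS]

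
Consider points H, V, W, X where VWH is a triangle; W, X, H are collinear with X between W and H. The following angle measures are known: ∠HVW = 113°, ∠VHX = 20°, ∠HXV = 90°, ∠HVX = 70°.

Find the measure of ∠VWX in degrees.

∠VWX = 47°

1. ∠VHW = 20°  [X on ray HW]
2. ∠HWV = 47°  [△VWH]
3. ∠VWX = 47°  [X on ray WH]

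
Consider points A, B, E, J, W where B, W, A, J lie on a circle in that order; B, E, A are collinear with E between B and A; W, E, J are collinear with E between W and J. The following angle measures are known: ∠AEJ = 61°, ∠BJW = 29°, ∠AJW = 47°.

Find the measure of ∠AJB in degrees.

∠AJB = 76°

1. ∠BEJ = 119°  [linear pair at E on BA]
2. ∠BAJ = 72°  [△AEJ]
3. ∠ABJ = 32°  [△BEJ]
4. ∠AJB = 76°  [△BAJ]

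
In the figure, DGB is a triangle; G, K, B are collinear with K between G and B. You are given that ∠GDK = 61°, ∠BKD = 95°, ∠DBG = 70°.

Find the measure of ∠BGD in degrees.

∠BGD = 34°

1. ∠DKG = 85°  [linear pair at K on GB]
2. ∠DGK = 34°  [△DGK]
3. ∠BGD = 34°  [K on ray GB]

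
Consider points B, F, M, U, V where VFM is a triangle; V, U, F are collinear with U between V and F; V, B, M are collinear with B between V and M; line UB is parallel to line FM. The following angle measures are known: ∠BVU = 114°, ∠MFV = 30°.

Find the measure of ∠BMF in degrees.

∠BMF = 36°

1. ∠FVM = 114°  [U on VF, B on VM]
2. ∠FMV = 36°  [△VFM]
3. ∠BMF = 36°  [B on ray MV]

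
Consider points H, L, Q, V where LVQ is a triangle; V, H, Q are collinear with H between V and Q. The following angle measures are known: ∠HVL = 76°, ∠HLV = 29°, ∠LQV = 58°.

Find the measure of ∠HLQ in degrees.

1. ∠LHV = 75°  [△LVH]
2. ∠HQL = 58°  [H on ray QV]
3. ∠LHQ = 105°  [linear pair at H on VQ]
4. ∠HLQ = 17°  [△LHQ]

∠HLQ = 17°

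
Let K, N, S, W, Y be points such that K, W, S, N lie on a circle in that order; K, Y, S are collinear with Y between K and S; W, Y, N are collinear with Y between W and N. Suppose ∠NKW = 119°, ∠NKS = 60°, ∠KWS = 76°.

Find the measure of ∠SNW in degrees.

∠SNW = 59°

1. ∠NSW = 61°  [cyclic KWSN, opposite ∠K+∠S]
2. ∠NWS = 60°  [same arc SN]
3. ∠SNW = 59°  [△WSN]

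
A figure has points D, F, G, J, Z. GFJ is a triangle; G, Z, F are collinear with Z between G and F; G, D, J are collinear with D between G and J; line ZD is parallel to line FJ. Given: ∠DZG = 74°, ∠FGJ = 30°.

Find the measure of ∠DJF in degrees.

∠DJF = 76°

1. ∠GFJ = 74°  [ZD∥FJ, corresponding at Z]
2. ∠FJG = 76°  [△GFJ]
3. ∠DJF = 76°  [D on ray JG]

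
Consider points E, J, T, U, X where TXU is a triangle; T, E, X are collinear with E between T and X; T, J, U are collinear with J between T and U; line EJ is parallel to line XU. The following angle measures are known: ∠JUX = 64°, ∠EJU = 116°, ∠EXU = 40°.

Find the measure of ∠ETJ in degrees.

∠ETJ = 76°

1. ∠TUX = 64°  [J on ray UT]
2. ∠TXU = 40°  [E on ray XT]
3. ∠UTX = 76°  [△TXU]
4. ∠ETJ = 76°  [E on TX, J on TU]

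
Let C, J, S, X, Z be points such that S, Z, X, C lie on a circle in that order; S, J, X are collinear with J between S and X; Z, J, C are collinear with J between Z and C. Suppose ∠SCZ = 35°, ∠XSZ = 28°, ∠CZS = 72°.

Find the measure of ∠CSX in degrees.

∠CSX = 45°

1. ∠SXZ = 35°  [same arc SZ]
2. ∠SZX = 117°  [△SZX]
3. ∠CXS = 72°  [same arc SC]
4. ∠SCX = 63°  [cyclic SZXC, opposite ∠Z+∠C]
5. ∠CSX = 45°  [△SXC]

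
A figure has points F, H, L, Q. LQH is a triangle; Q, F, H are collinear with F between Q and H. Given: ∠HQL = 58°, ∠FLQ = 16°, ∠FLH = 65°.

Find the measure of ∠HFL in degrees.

1. ∠FQL = 58°  [F on ray QH]
2. ∠LFQ = 106°  [△LQF]
3. ∠HFL = 74°  [linear pair at F on QH]

∠HFL = 74°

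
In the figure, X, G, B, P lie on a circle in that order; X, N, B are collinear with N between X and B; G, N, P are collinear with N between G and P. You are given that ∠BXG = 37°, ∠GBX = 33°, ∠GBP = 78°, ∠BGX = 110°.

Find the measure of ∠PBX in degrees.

1. ∠BPG = 37°  [same arc GB]
2. ∠BGP = 65°  [△GBP]
3. ∠BPX = 70°  [cyclic XGBP, opposite ∠G+∠P]
4. ∠BXP = 65°  [same arc BP]
5. ∠PBX = 45°  [△XBP]

∠PBX = 45°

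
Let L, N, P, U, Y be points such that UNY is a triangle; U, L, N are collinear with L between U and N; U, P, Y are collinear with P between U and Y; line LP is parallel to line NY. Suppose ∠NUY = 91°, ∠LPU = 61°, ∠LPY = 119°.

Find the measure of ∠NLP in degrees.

∠NLP = 152°

1. ∠LUP = 91°  [L on UN, P on UY]
2. ∠PLU = 28°  [△ULP]
3. ∠NLP = 152°  [linear pair at L on UN]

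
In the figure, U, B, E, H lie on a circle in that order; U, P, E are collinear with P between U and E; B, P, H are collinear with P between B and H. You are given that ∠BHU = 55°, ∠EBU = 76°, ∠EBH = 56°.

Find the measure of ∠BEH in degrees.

1. ∠BEU = 55°  [same arc UB]
2. ∠BUE = 49°  [△UBE]
3. ∠BHE = 49°  [same arc BE]
4. ∠BEH = 75°  [△BEH]

∠BEH = 75°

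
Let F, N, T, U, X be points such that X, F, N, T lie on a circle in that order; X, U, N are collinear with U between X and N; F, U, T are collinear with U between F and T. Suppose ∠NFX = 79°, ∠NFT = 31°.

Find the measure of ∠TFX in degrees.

1. ∠NTX = 101°  [cyclic XFNT, opposite ∠F+∠T]
2. ∠NXT = 31°  [same arc NT]
3. ∠TNX = 48°  [△XNT]
4. ∠TFX = 48°  [same arc XT]

∠TFX = 48°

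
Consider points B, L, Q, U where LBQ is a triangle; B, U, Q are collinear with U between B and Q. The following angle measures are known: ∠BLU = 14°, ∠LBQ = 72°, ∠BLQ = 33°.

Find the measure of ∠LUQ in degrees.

1. ∠LBU = 72°  [U on ray BQ]
2. ∠BUL = 94°  [△LBU]
3. ∠LUQ = 86°  [linear pair at U on BQ]

∠LUQ = 86°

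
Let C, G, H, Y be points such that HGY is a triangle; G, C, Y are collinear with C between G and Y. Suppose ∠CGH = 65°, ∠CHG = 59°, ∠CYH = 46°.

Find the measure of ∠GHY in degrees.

∠GHY = 69°

1. ∠HGY = 65°  [C on ray GY]
2. ∠GYH = 46°  [C on ray YG]
3. ∠GHY = 69°  [△HGY]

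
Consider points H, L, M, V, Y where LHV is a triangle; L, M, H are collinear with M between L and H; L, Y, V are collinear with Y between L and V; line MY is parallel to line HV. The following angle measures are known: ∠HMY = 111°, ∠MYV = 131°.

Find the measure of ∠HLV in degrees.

∠HLV = 62°

1. ∠LMY = 69°  [linear pair at M on LH]
2. ∠LYM = 49°  [linear pair at Y on LV]
3. ∠MLY = 62°  [△LMY]
4. ∠HLV = 62°  [M on LH, Y on LV]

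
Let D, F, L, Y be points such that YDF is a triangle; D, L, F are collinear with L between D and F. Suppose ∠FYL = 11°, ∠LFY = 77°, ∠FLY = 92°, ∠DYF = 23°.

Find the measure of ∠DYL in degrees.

∠DYL = 12°

1. ∠DFY = 77°  [L on ray FD]
2. ∠DLY = 88°  [linear pair at L on DF]
3. ∠FDY = 80°  [△YDF]
4. ∠LDY = 80°  [L on ray DF]
5. ∠DYL = 12°  [△YDL]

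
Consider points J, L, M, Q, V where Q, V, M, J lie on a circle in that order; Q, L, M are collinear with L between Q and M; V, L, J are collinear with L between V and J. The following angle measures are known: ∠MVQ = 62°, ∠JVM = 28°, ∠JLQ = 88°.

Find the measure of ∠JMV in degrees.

∠JMV = 98°

1. ∠MJQ = 118°  [cyclic QVMJ, opposite ∠V+∠J]
2. ∠JQM = 28°  [same arc MJ]
3. ∠JLM = 92°  [linear pair at L on QM]
4. ∠JMQ = 34°  [△QMJ]
5. ∠MJV = 54°  [△MLJ]
6. ∠JMV = 98°  [△VMJ]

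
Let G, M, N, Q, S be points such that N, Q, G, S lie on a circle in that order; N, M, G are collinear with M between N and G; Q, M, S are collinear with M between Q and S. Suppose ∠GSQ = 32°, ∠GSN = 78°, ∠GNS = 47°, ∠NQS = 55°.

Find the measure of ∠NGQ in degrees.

1. ∠GNQ = 32°  [same arc QG]
2. ∠GQN = 102°  [cyclic NQGS, opposite ∠Q+∠S]
3. ∠NGQ = 46°  [△NQG]

∠NGQ = 46°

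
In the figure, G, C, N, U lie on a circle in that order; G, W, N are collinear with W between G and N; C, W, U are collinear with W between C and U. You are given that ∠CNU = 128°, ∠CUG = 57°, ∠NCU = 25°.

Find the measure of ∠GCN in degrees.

∠GCN = 96°

1. ∠CUN = 27°  [△CNU]
2. ∠CNG = 57°  [same arc GC]
3. ∠CGN = 27°  [same arc CN]
4. ∠GCN = 96°  [△GCN]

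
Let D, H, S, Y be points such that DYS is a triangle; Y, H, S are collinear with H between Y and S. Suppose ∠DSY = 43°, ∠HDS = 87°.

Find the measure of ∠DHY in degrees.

1. ∠DSH = 43°  [H on ray SY]
2. ∠DHS = 50°  [△DHS]
3. ∠DHY = 130°  [linear pair at H on YS]

∠DHY = 130°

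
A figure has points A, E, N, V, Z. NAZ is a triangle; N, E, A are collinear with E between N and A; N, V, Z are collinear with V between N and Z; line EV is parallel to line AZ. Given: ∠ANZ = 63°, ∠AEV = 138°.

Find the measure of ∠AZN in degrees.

1. ∠ENV = 63°  [E on NA, V on NZ]
2. ∠NEV = 42°  [linear pair at E on NA]
3. ∠EVN = 75°  [△NEV]
4. ∠AZN = 75°  [EV∥AZ, corresponding at V]

∠AZN = 75°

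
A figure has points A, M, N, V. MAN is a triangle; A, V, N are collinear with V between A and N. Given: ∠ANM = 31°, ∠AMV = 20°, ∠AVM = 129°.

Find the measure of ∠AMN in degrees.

∠AMN = 118°

1. ∠MAV = 31°  [△MAV]
2. ∠MAN = 31°  [V on ray AN]
3. ∠AMN = 118°  [△MAN]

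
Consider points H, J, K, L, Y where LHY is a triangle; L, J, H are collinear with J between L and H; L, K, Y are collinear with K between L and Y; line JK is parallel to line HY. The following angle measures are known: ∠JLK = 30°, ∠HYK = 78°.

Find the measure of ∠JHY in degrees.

∠JHY = 72°

1. ∠HLY = 30°  [J on LH, K on LY]
2. ∠HYL = 78°  [K on ray YL]
3. ∠LHY = 72°  [△LHY]
4. ∠JHY = 72°  [J on ray HL]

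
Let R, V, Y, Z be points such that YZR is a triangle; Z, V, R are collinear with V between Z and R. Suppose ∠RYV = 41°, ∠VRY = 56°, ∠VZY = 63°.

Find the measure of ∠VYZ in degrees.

∠VYZ = 20°

1. ∠RVY = 83°  [△YVR]
2. ∠YVZ = 97°  [linear pair at V on ZR]
3. ∠VYZ = 20°  [△YZV]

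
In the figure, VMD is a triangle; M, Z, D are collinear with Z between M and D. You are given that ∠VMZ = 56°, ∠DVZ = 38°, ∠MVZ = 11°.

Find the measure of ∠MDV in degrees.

1. ∠MZV = 113°  [△VMZ]
2. ∠DZV = 67°  [linear pair at Z on MD]
3. ∠VDZ = 75°  [△VZD]
4. ∠MDV = 75°  [Z on ray DM]

∠MDV = 75°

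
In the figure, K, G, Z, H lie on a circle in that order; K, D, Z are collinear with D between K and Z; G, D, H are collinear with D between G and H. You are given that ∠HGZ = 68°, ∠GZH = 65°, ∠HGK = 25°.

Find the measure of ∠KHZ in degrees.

∠KHZ = 87°

1. ∠HKZ = 68°  [same arc ZH]
2. ∠HZK = 25°  [same arc KH]
3. ∠KHZ = 87°  [△KZH]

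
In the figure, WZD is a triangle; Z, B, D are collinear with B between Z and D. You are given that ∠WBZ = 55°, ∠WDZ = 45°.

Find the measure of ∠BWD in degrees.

∠BWD = 10°

1. ∠DBW = 125°  [linear pair at B on ZD]
2. ∠BDW = 45°  [B on ray DZ]
3. ∠BWD = 10°  [△WBD]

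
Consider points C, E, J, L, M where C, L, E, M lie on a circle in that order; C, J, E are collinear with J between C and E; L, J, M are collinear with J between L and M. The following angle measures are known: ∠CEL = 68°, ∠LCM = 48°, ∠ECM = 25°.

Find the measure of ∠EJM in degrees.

1. ∠CML = 68°  [same arc CL]
2. ∠CJM = 87°  [△CJM]
3. ∠EJM = 93°  [linear pair at J on CE]

∠EJM = 93°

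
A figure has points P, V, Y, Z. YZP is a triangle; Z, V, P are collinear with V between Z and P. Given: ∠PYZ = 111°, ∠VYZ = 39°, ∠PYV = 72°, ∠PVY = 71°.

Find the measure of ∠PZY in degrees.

1. ∠VPY = 37°  [△YVP]
2. ∠YPZ = 37°  [V on ray PZ]
3. ∠PZY = 32°  [△YZP]

∠PZY = 32°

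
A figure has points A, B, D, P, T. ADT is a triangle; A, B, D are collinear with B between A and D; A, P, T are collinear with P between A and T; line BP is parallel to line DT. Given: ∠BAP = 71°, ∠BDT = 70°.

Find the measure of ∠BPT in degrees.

∠BPT = 141°

1. ∠DAT = 71°  [B on AD, P on AT]
2. ∠ADT = 70°  [B on ray DA]
3. ∠ATD = 39°  [△ADT]
4. ∠APB = 39°  [BP∥DT, corresponding at P]
5. ∠BPT = 141°  [linear pair at P on AT]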